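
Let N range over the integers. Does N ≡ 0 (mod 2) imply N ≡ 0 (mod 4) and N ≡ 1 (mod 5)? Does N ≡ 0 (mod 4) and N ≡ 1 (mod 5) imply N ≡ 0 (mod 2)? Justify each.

Only the reverse direction holds.

(→) This fails: N = 0 gives 0 ≡ 0 (mod 2) but 0 ≡ 0 (mod 5), so the conjunction on the right does not hold.

(←) Conversely, if N ≡ 0 (mod 4) and N ≡ 1 (mod 5), then by the Chinese remainder theorem N ≡ 16 (mod 20). Since 16 ≡ 0 (mod 2) and 2 ∣ 20, we get N ≡ 0 (mod 2).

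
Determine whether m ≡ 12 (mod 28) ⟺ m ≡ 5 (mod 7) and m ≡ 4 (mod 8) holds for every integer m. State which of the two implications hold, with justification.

The forward direction fails; the converse holds.

Forward direction. This fails: m = 40 gives 40 ≡ 12 (mod 28) but 40 ≡ 0 (mod 8), so the conjunction on the right does not hold.

Converse. If m ≡ 5 (mod 7) and m ≡ 4 (mod 8), then by the Chinese remainder theorem m ≡ 12 (mod 56). Since 12 ≡ 12 (mod 28) and 28 ∣ 56, we get m ≡ 12 (mod 28).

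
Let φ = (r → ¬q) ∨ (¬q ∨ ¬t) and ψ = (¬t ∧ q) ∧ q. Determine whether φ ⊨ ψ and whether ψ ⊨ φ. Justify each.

Only the reverse direction holds.

(⇒) This fails. Under r = F, q = F, t = F, the left side is true but the right side is false.

(⇐) Assume the antecedent. If r is true, the antecedent forces (r = T, q = T, t = F), and (r → ¬q) ∨ (¬q ∨ ¬t) holds there. If r is false, (r → ¬q) ∨ (¬q ∨ ¬t) reduces to true regardless of the other variables. Either way (r → ¬q) ∨ (¬q ∨ ¬t) holds.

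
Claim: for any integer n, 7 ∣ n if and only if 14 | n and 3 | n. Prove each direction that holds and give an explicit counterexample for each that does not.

The forward direction fails; the converse holds.

(⟹) This fails: take n = 7. Certainly 7 ∣ 7, but 14 ∤ 7.

(⟸) Suppose 14 ∣ n and 3 ∣ n. Any common multiple of 14 and 3 is a multiple of their lcm; here gcd(14, 3) = 1, so lcm(14, 3) = 14·3 = 42, so 42 ∣ n. Since 7 ∣ 42, it follows that 7 ∣ n.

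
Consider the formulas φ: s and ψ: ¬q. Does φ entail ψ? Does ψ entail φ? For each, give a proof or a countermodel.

(→) This fails. Under q = T, s = T, the left side is true but the right side is false.

(←) This fails. Under q = F, s = F, the left side is false but the right side is true.

(⇒) fails and (⇐) fails.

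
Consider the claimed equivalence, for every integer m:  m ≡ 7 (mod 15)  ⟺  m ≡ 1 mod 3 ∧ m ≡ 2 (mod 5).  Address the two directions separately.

Equivalent; both directions hold.

(⟹) Suppose m ≡ 7 (mod 15); write m = 15j + 7. Since 3 ∣ 15, reducing mod 3 gives m ≡ 7 ≡ 1 (mod 3); since 5 ∣ 15, reducing mod 5 gives m ≡ 7 ≡ 2 (mod 5).

(⟸) Conversely, if m ≡ 1 (mod 3) and m ≡ 2 (mod 5), then by the Chinese remainder theorem m ≡ 7 (mod 15). This is exactly m ≡ 7 (mod 15).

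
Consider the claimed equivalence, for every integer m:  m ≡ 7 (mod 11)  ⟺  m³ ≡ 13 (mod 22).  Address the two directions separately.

Only the converse holds.

(→) This fails: take m = 18. Then 18 ≡ 7 (mod 11), but 18³ = 5832 ≡ 2 (mod 22), not 13.

(←) Conversely, the residues r modulo 22 with r³ ≡ 13 (mod 22) are exactly {7}, and each is ≡ 7 (mod 11).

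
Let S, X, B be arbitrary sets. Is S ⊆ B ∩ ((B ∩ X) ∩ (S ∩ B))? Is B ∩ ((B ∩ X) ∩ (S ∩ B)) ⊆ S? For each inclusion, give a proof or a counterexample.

Only the reverse inclusion holds.

(⊇) Let x ∈ B ∩ ((B ∩ X) ∩ (S ∩ B)). Then x ∈ S ∩ X ∩ B, from which x ∈ S.

(⊆) This inclusion fails. Take S = {1}, X = ∅, B = ∅; then 1 ∈ S but 1 ∉ B ∩ ((B ∩ X) ∩ (S ∩ B)).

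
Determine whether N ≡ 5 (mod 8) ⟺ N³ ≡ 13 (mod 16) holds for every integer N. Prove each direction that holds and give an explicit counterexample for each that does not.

Converse. The residues r modulo 16 with r³ ≡ 13 (mod 16) are exactly {5}, and each is ≡ 5 (mod 8).

Forward direction. This fails: take N = 13. Then 13 ≡ 5 (mod 8), but 13³ = 2197 ≡ 5 (mod 16), not 13.

Not equivalent: only (⇐) holds.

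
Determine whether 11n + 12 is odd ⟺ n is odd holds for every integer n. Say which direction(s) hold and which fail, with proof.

[⇒] Suppose 11n + 12 is odd. Since 11 is odd, 11n and n have the same parity, so 11n + 12 ≡ n + 12 (mod 2). As 12 is even, 11n + 12 is odd exactly when n is odd. Thus n is odd.

[⇐] Conversely, suppose n is odd; write n = 2j + 1. Then 11n + 12 = 11·(2j + 1) + 12 = 2·11j + 23, which is odd.

Equivalent; both directions hold.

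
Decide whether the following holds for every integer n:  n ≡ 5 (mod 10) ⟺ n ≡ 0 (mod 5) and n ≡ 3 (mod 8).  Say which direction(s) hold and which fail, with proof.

(⟹) This fails: n = 25 gives 25 ≡ 5 (mod 10) but 25 ≡ 1 (mod 8), so the conjunction on the right does not hold.

(⟸) Conversely, if n ≡ 0 (mod 5) and n ≡ 3 (mod 8), then by the Chinese remainder theorem n ≡ 35 (mod 40). Since 35 ≡ 5 (mod 10) and 10 ∣ 40, we get n ≡ 5 (mod 10).

Not equivalent: only (⇐) holds.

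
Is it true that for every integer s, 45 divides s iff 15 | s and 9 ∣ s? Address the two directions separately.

Forward direction. If 45 ∣ s, write s = 45q. Since 45 = 3·15, s = 15·(3q), so 15 ∣ s; and since 45 = 5·9, s = 9·(5q), so 9 ∣ s.

Converse. Suppose 15 ∣ s and 9 ∣ s. Any common multiple of 15 and 9 is a multiple of their lcm; here lcm(15, 9) = 15·9/gcd(15, 9) = 135/3 = 45, so 45 ∣ s.

Both implications hold.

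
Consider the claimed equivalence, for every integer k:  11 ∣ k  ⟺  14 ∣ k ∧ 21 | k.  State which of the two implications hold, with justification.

Neither implication holds.

(⟹) This fails: take k = 11. Certainly 11 ∣ 11, but 14 ∤ 11.

(⟸) This fails: take k = 42. Both 14 ∣ 42 and 21 ∣ 42, yet 42 is not a multiple of 11 (since 42 = 3·11 + 9), so 11 ∤ 42.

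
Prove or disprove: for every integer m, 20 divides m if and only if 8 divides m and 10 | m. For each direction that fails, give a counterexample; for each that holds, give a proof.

Only the reverse direction holds.

Forward direction. This fails: take m = 20. Certainly 20 ∣ 20, but 8 ∤ 20.

Converse. Suppose 8 ∣ m and 10 ∣ m. Any common multiple of 8 and 10 is a multiple of their lcm; here lcm(8, 10) = 8·10/gcd(8, 10) = 80/2 = 40, so 40 ∣ m. Since 20 ∣ 40, it follows that 20 ∣ m.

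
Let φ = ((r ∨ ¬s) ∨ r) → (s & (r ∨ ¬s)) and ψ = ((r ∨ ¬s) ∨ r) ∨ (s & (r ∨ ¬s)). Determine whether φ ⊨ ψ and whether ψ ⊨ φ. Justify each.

Neither implication holds.

(⇒) This fails. Under s = T, r = F, the left side is true but the right side is false.

(⇐) This fails. Under s = F, r = F, the left side is false but the right side is true.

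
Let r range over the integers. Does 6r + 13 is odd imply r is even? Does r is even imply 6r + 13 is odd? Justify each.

The forward direction fails; the converse holds.

Forward direction. This fails: take r = 5. Then 6r + 13 = 43, which is odd, yet r = 5 is odd, not even.

Converse. Suppose r is even. Since 6 is even, 6r is even for every r, so 6r + 13 has the same parity as 13, which is odd. Hence 6r + 13 is odd.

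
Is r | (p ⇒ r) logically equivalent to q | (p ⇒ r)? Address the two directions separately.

(⟹) Assume the antecedent. If p is true, the antecedent forces (q = F, p = T, r = T) or (q = T, p = T, r = T), and q | (p ⇒ r) holds there. If p is false, q | (p ⇒ r) reduces to true regardless of the other variables. Either way q | (p ⇒ r) holds.

(⟸) This fails. Under q = T, p = T, r = F, the left side is false but the right side is true.

Not equivalent: only (⇒) holds.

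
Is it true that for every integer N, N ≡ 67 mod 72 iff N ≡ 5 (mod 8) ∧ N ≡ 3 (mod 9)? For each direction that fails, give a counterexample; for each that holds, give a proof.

(→) This fails: N = 67 gives 67 ≡ 67 (mod 72) but 67 ≡ 3 (mod 8), so the conjunction on the right does not hold.

(←) This fails: N = 21 satisfies both congruences on the right (21 ≡ 5 mod 8 and 21 ≡ 3 mod 9) yet 21 ≡ 21 (mod 72), not 67.

Neither implication holds.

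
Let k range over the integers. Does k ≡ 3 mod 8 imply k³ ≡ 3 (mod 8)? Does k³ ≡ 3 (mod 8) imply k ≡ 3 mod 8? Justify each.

(⟸) For the converse, argue contrapositively. If k ≢ 3 (mod 8), then k is congruent to one of 0, 1, 2, 4, 5, 6, 7 modulo 8, and these give k³ ≡ 0, 1, 0, 0, 5, 0, 7 respectively — never 3.

(⟹) Suppose k ≡ 3 mod 8. Write k = 8j + 3. Then (8j + 3)³ = 512j³ + 576j² + 216j + 27 = 8(64j³ + 72j² + 27j + 3) + 3, so k³ ≡ 3 (mod 8).

Both directions hold; the statement is true.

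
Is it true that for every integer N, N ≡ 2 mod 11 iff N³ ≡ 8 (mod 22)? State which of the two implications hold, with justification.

Only the converse holds.

(⟹) This fails: take N = 13. Then 13 ≡ 2 (mod 11), but 13³ = 2197 ≡ 19 (mod 22), not 8.

(⟸) Conversely, the residues r modulo 22 with r³ ≡ 8 (mod 22) are exactly {2}, and each is ≡ 2 (mod 11).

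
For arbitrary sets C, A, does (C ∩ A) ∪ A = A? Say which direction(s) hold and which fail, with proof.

Both inclusions hold.

Forward inclusion. Let x ∈ (C ∩ A) ∪ A. Then either x ∈ A and x ∉ C; or x ∈ C ∩ A. In each case x ∈ A, so (C ∩ A) ∪ A ⊆ A.

Reverse inclusion. Let x ∈ A. Then either x ∈ A and x ∉ C; or x ∈ C ∩ A. In each case x ∈ (C ∩ A) ∪ A, so A ⊆ (C ∩ A) ∪ A.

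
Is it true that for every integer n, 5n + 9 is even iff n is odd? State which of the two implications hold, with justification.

Both directions hold.

Forward direction. Suppose 5n + 9 is even. Since 5 is odd, 5n and n have the same parity, so 5n + 9 ≡ n + 9 (mod 2). As 9 is odd, 5n + 9 is even exactly when n is odd. Thus n is odd.

Converse. Suppose n is odd; write n = 2j + 1. Then 5n + 9 = 5·(2j + 1) + 9 = 2·5j + 14, which is even.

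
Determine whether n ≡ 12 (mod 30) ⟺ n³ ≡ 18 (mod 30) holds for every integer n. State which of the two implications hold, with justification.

(→) Suppose n ≡ 12 (mod 30). Write n = 30j + 12. Then (30j + 12)³ = 27000j³ + 32400j² + 12960j + 1728 = 30(900j³ + 1080j² + 432j + 57) + 18, so n³ ≡ 18 (mod 30).

(←) Conversely, suppose n³ ≡ 18 (mod 30). The only residue r in {0, …, 29} with r³ ≡ 18 (mod 30) is r = 12, so n ≡ 12 (mod 30).

The biconditional holds.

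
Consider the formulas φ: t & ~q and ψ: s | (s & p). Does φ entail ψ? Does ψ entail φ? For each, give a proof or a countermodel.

Both directions fail.

(⟹) This fails. Under s = F, t = T, q = F, p = T, the left side is true but the right side is false.

(⟸) This fails. Under s = T, t = F, q = F, p = F, the left side is false but the right side is true.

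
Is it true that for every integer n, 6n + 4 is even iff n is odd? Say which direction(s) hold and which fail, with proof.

(⇐) Suppose n is odd. Since 6 is even, 6n is even for every n, so 6n + 4 has the same parity as 4, which is even. Hence 6n + 4 is even.

(⇒) This fails: take n = 2. Then 6n + 4 = 16, which is even, yet n = 2 is even, not odd.

Only the converse holds.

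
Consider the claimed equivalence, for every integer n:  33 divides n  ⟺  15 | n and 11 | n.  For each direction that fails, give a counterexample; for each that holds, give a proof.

(→) This fails: take n = 33. Certainly 33 ∣ 33, but 15 ∤ 33.

(←) Suppose 15 ∣ n and 11 ∣ n. Any common multiple of 15 and 11 is a multiple of their lcm; here gcd(15, 11) = 1, so lcm(15, 11) = 15·11 = 165, so 165 ∣ n. Since 33 ∣ 165, it follows that 33 ∣ n.

The forward direction fails; the converse holds.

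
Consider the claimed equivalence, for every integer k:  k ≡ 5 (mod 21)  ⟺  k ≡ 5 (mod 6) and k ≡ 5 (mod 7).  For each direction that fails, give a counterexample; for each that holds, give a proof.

(⟸) If k ≡ 5 (mod 6) and k ≡ 5 (mod 7), then by the Chinese remainder theorem k ≡ 5 (mod 42). Since 5 ≡ 5 (mod 21) and 21 ∣ 42, we get k ≡ 5 (mod 21).

(⟹) This fails: k = 26 gives 26 ≡ 5 (mod 21) but 26 ≡ 2 (mod 6), so the conjunction on the right does not hold.

Not equivalent: only (⇐) holds.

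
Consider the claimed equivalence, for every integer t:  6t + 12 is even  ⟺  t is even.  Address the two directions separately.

[⇒] This fails: take t = 3. Then 6t + 12 = 30, which is even, yet t = 3 is odd, not even.

[⇐] Suppose t is even. Since 6 is even, 6t is even for every t, so 6t + 12 has the same parity as 12, which is even. Hence 6t + 12 is even.

Not equivalent: only (⇐) holds.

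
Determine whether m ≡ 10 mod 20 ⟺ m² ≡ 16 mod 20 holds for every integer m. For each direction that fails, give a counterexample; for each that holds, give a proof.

(⇒) This fails: take m = 10. Then 10 ≡ 10 (mod 20), but 10² = 100 ≡ 0 (mod 20), not 16.

(⇐) This fails: take m = 4. Then 4² = 16 ≡ 16 (mod 20), yet 4 ≡ 4 (mod 20), not 10.

(⇒) fails and (⇐) fails.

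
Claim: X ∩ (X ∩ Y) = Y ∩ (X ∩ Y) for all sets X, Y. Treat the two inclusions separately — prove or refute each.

(⟹) Let x ∈ X ∩ (X ∩ Y). Then x ∈ X ∩ Y, from which x ∈ Y ∩ (X ∩ Y).

(⟸) Let x ∈ Y ∩ (X ∩ Y). Then x ∈ X ∩ Y, from which x ∈ X ∩ (X ∩ Y).

Both inclusions hold.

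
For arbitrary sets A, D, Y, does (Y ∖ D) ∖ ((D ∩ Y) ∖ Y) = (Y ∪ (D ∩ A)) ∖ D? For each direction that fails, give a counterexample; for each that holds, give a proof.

Forward inclusion. Let x ∈ (Y ∖ D) ∖ ((D ∩ Y) ∖ Y). Then either x ∈ Y and x ∉ A, D; or x ∈ A ∩ Y and x ∉ D. In each case x ∈ (Y ∪ (D ∩ A)) ∖ D, so (Y ∖ D) ∖ ((D ∩ Y) ∖ Y) ⊆ (Y ∪ (D ∩ A)) ∖ D.

Reverse inclusion. Let x ∈ (Y ∪ (D ∩ A)) ∖ D. Then either x ∈ Y and x ∉ A, D; or x ∈ A ∩ Y and x ∉ D. In each case x ∈ (Y ∖ D) ∖ ((D ∩ Y) ∖ Y), so (Y ∪ (D ∩ A)) ∖ D ⊆ (Y ∖ D) ∖ ((D ∩ Y) ∖ Y).

Both inclusions hold.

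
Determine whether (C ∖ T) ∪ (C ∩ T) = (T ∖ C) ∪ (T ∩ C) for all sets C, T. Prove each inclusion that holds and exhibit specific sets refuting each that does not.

(⊆) fails and (⊇) fails.

(⟹) This inclusion fails. Take C = {1}, T = ∅; then 1 ∈ (C ∖ T) ∪ (C ∩ T) but 1 ∉ (T ∖ C) ∪ (T ∩ C).

(⟸) This inclusion fails. Take C = ∅, T = {1}; then 1 ∈ (T ∖ C) ∪ (T ∩ C) but 1 ∉ (C ∖ T) ∪ (C ∩ T).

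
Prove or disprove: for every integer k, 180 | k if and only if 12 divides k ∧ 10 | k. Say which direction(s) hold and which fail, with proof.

(⇒) If 180 ∣ k, write k = 180q. Since 180 = 15·12, k = 12·(15q), so 12 ∣ k; and since 180 = 18·10, k = 10·(18q), so 10 ∣ k.

(⇐) This fails: take k = 60. Both 12 ∣ 60 and 10 ∣ 60, yet 60 is not a multiple of 180 (since 60 = 0·180 + 60), so 180 ∤ 60.

The forward direction holds; the converse fails.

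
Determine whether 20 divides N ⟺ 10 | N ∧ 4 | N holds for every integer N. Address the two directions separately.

[⇒] If 20 ∣ N, write N = 20q. Since 20 = 2·10, N = 10·(2q), so 10 ∣ N; and since 20 = 5·4, N = 4·(5q), so 4 ∣ N.

[⇐] Suppose 10 ∣ N and 4 ∣ N. Any common multiple of 10 and 4 is a multiple of their lcm; here lcm(10, 4) = 10·4/gcd(10, 4) = 40/2 = 20, so 20 ∣ N.

Both directions hold.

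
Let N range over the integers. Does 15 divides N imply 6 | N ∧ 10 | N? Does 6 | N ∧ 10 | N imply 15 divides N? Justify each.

(⇒) fails; (⇐) holds.

(⟸) Suppose 6 ∣ N and 10 ∣ N. Any common multiple of 6 and 10 is a multiple of their lcm; here lcm(6, 10) = 6·10/gcd(6, 10) = 60/2 = 30, so 30 ∣ N. Since 15 ∣ 30, it follows that 15 ∣ N.

(⟹) This fails: take N = 15. Certainly 15 ∣ 15, but 6 ∤ 15.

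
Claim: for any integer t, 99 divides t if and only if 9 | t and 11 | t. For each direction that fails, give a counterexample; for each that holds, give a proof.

Equivalent; both directions hold.

(⟹) If 99 ∣ t, write t = 99q. Since 99 = 11·9, t = 9·(11q), so 9 ∣ t; and since 99 = 9·11, t = 11·(9q), so 11 ∣ t.

(⟸) Suppose 9 ∣ t and 11 ∣ t. Any common multiple of 9 and 11 is a multiple of their lcm; here gcd(9, 11) = 1, so lcm(9, 11) = 9·11 = 99, so 99 ∣ t.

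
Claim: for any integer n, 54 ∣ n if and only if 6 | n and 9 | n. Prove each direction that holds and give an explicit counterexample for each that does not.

(→) If 54 ∣ n, write n = 54q. Since 54 = 9·6, n = 6·(9q), so 6 ∣ n; and since 54 = 6·9, n = 9·(6q), so 9 ∣ n.

(←) This fails: take n = 18. Both 6 ∣ 18 and 9 ∣ 18, yet 18 is not a multiple of 54 (since 18 = 0·54 + 18), so 54 ∤ 18.

The forward direction holds; the converse fails.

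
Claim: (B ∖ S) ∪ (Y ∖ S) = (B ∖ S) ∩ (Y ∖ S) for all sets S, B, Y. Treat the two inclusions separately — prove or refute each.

Forward inclusion. This inclusion fails. Take S = ∅, B = {1}, Y = ∅; then 1 ∈ (B ∖ S) ∪ (Y ∖ S) but 1 ∉ (B ∖ S) ∩ (Y ∖ S).

Reverse inclusion. Let x ∈ (B ∖ S) ∩ (Y ∖ S). Then x ∈ B ∩ Y and x ∉ S, from which x ∈ (B ∖ S) ∪ (Y ∖ S).

(⊆) fails; (⊇) holds.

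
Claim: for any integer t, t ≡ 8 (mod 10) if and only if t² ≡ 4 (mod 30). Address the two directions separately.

Neither implication holds.

[⇒] This fails: take t = 18. Then 18 ≡ 8 (mod 10), but 18² = 324 ≡ 24 (mod 30), not 4.

[⇐] This fails: take t = 2. Then 2² = 4 ≡ 4 (mod 30), yet 2 ≡ 2 (mod 10), not 8.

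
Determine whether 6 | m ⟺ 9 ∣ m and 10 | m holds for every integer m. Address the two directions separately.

Only the reverse direction holds.

(⟹) This fails: take m = 6. Certainly 6 ∣ 6, but 9 ∤ 6.

(⟸) Suppose 9 ∣ m and 10 ∣ m. Any common multiple of 9 and 10 is a multiple of their lcm; here gcd(9, 10) = 1, so lcm(9, 10) = 9·10 = 90, so 90 ∣ m. Since 6 ∣ 90, it follows that 6 ∣ m.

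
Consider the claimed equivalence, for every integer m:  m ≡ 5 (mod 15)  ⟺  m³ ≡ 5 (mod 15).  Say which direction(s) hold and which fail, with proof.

Both directions hold; the statement is true.

[⇒] Suppose m ≡ 5 (mod 15). Write m = 15j + 5. Then (15j + 5)³ = 3375j³ + 3375j² + 1125j + 125 = 15(225j³ + 225j² + 75j + 8) + 5, so m³ ≡ 5 (mod 15).

[⇐] Conversely, suppose m³ ≡ 5 (mod 15). The only residue r in {0, …, 14} with r³ ≡ 5 (mod 15) is r = 5, so m ≡ 5 (mod 15).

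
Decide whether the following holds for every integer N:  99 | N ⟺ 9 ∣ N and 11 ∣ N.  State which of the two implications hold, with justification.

Forward direction. If 99 ∣ N, write N = 99q. Since 99 = 11·9, N = 9·(11q), so 9 ∣ N; and since 99 = 9·11, N = 11·(9q), so 11 ∣ N.

Converse. Suppose 9 ∣ N and 11 ∣ N. Any common multiple of 9 and 11 is a multiple of their lcm; here gcd(9, 11) = 1, so lcm(9, 11) = 9·11 = 99, so 99 ∣ N.

The biconditional holds.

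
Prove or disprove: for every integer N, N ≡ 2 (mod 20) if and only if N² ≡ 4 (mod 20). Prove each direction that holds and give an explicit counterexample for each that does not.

(⟹) Suppose N ≡ 2 (mod 20). Write N = 20j + 2. Then (20j + 2)² = 400j² + 80j + 4 = 20(20j² + 4j) + 4, so N² ≡ 4 (mod 20).

(⟸) This fails: take N = 8. Then 8² = 64 ≡ 4 (mod 20), yet 8 ≡ 8 (mod 20), not 2.

Only the forward implication holds.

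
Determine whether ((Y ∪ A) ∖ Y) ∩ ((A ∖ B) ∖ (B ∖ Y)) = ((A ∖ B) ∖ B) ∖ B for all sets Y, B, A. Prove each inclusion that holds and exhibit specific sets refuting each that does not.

Only the forward inclusion holds.

(⟹) Let x ∈ ((Y ∪ A) ∖ Y) ∩ ((A ∖ B) ∖ (B ∖ Y)). Then x ∈ A and x ∉ Y, B, from which x ∈ ((A ∖ B) ∖ B) ∖ B.

(⟸) This inclusion fails. Take Y = {1}, B = ∅, A = {1}; then 1 ∈ ((A ∖ B) ∖ B) ∖ B but 1 ∉ ((Y ∪ A) ∖ Y) ∩ ((A ∖ B) ∖ (B ∖ Y)).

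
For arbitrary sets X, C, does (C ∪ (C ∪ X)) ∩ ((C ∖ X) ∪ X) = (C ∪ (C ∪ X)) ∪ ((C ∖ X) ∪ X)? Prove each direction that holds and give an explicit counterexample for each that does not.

Forward inclusion. Let x ∈ (C ∪ (C ∪ X)) ∩ ((C ∖ X) ∪ X). Then either x ∈ X and x ∉ C; or x ∈ C and x ∉ X; or x ∈ X ∩ C. In each case x ∈ (C ∪ (C ∪ X)) ∪ ((C ∖ X) ∪ X), so (C ∪ (C ∪ X)) ∩ ((C ∖ X) ∪ X) ⊆ (C ∪ (C ∪ X)) ∪ ((C ∖ X) ∪ X).

Reverse inclusion. Let x ∈ (C ∪ (C ∪ X)) ∪ ((C ∖ X) ∪ X). Then either x ∈ X and x ∉ C; or x ∈ C and x ∉ X; or x ∈ X ∩ C. In each case x ∈ (C ∪ (C ∪ X)) ∩ ((C ∖ X) ∪ X), so (C ∪ (C ∪ X)) ∪ ((C ∖ X) ∪ X) ⊆ (C ∪ (C ∪ X)) ∩ ((C ∖ X) ∪ X).

The two sets are equal.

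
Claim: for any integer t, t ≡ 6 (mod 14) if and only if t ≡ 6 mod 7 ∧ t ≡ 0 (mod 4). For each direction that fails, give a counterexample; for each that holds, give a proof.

Only the reverse direction holds.

(→) This fails: t = 6 gives 6 ≡ 6 (mod 14) but 6 ≡ 2 (mod 4), so the conjunction on the right does not hold.

(←) Conversely, if t ≡ 6 (mod 7) and t ≡ 0 (mod 4), then by the Chinese remainder theorem t ≡ 20 (mod 28). Since 20 ≡ 6 (mod 14) and 14 ∣ 28, we get t ≡ 6 (mod 14).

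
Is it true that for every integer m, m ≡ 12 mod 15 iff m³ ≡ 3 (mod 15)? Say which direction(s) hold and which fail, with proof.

Both directions hold; the statement is true.

(→) Suppose m ≡ 12 mod 15. Write m = 15j + 12. Then (15j + 12)³ = 3375j³ + 8100j² + 6480j + 1728 = 15(225j³ + 540j² + 432j + 115) + 3, so m³ ≡ 3 (mod 15).

(←) Conversely, suppose m³ ≡ 3 (mod 15). The only residue r in {0, …, 14} with r³ ≡ 3 (mod 15) is r = 12, so m ≡ 12 (mod 15).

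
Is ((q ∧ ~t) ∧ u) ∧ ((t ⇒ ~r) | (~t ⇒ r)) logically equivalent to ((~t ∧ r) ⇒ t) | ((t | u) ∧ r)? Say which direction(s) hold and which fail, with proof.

Not equivalent: only (⇒) holds.

(⇒) Assume the antecedent. If r is true, the antecedent forces (r = T, t = F, u = T, q = T), and ((~t ∧ r) ⇒ t) | ((t | u) ∧ r) holds there. If r is false, ((~t ∧ r) ⇒ t) | ((t | u) ∧ r) reduces to true regardless of the other variables. Either way ((~t ∧ r) ⇒ t) | ((t | u) ∧ r) holds.

(⇐) This fails. Under r = F, t = F, u = F, q = F, the left side is false but the right side is true.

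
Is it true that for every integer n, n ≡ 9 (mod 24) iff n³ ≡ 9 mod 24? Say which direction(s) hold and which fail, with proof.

(⟹) Suppose n ≡ 9 (mod 24). Write n = 24j + 9. Then (24j + 9)³ = 13824j³ + 15552j² + 5832j + 729 = 24(576j³ + 648j² + 243j + 30) + 9, so n³ ≡ 9 (mod 24).

(⟸) Conversely, suppose n³ ≡ 9 (mod 24). The only residue r in {0, …, 23} with r³ ≡ 9 (mod 24) is r = 9, so n ≡ 9 (mod 24).

Both implications hold.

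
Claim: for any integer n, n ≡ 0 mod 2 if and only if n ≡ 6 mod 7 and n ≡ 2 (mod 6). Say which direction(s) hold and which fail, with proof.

(⇒) This fails: n = 0 gives 0 ≡ 0 (mod 2) but 0 ≡ 0 (mod 7), so the conjunction on the right does not hold.

(⇐) Conversely, if n ≡ 6 (mod 7) and n ≡ 2 (mod 6), then by the Chinese remainder theorem n ≡ 20 (mod 42). Since 20 ≡ 0 (mod 2) and 2 ∣ 42, we get n ≡ 0 (mod 2).

Only the reverse direction holds.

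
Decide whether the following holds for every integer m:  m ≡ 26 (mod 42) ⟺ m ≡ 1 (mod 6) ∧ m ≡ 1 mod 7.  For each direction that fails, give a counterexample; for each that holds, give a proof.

[⇒] This fails: m = 26 gives 26 ≡ 26 (mod 42) but 26 ≡ 2 (mod 6), so the conjunction on the right does not hold.

[⇐] This fails: m = 1 satisfies both congruences on the right (1 ≡ 1 mod 6 and 1 ≡ 1 mod 7) yet 1 ≡ 1 (mod 42), not 26.

Both directions fail.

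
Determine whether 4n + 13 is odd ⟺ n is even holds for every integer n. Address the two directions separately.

(→) This fails: take n = 7. Then 4n + 13 = 41, which is odd, yet n = 7 is odd, not even.

(←) Suppose n is even. Since 4 is even, 4n is even for every n, so 4n + 13 has the same parity as 13, which is odd. Hence 4n + 13 is odd.

Only the converse holds.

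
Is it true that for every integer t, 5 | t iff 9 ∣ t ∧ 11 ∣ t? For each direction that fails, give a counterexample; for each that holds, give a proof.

Neither implication holds.

[⇒] This fails: take t = 5. Certainly 5 ∣ 5, but 9 ∤ 5.

[⇐] This fails: take t = 99. Both 9 ∣ 99 and 11 ∣ 99, yet 99 is not a multiple of 5 (since 99 = 19·5 + 4), so 5 ∤ 99.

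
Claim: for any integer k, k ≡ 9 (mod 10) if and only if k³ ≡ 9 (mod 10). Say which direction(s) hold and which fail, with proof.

(⟹) Suppose k ≡ 9 (mod 10). Write k = 10j + 9. Then (10j + 9)³ = 1000j³ + 2700j² + 2430j + 729 = 10(100j³ + 270j² + 243j + 72) + 9, so k³ ≡ 9 (mod 10).

(⟸) For the converse, argue contrapositively. If k ≢ 9 (mod 10), then k is congruent to one of 0, 1, 2, 3, 4, 5, 6, 7, 8 modulo 10, and these give k³ ≡ 0, 1, 8, 7, 4, 5, 6, 3, 2 respectively — never 9.

The biconditional holds.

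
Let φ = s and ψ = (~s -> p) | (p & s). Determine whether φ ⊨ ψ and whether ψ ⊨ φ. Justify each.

Not equivalent: only (⇒) holds.

(⇐) This fails. Under p = T, s = F, the left side is false but the right side is true.

(⇒) Assume the antecedent. If p is true, (~s -> p) | (p & s) reduces to true regardless of the other variables. If p is false, the antecedent forces (p = F, s = T), and (~s -> p) | (p & s) holds there. Either way (~s -> p) | (p & s) holds.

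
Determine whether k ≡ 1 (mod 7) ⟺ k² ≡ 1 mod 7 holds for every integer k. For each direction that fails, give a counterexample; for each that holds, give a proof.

The forward direction holds; the converse fails.

Forward direction. Suppose k ≡ 1 (mod 7). Write k = 7j + 1. Then (7j + 1)² = 49j² + 14j + 1 = 7(7j² + 2j) + 1, so k² ≡ 1 (mod 7).

Converse. This fails: take k = 6. Then 6² = 36 ≡ 1 (mod 7), yet 6 ≡ 6 (mod 7), not 1.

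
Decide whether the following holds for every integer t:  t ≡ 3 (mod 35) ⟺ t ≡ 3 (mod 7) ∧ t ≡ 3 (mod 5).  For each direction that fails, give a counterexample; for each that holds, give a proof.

Equivalent; both directions hold.

[⇐] If t ≡ 3 (mod 7) and t ≡ 3 (mod 5), then by the Chinese remainder theorem t ≡ 3 (mod 35). This is exactly t ≡ 3 (mod 35).

[⇒] Suppose t ≡ 3 (mod 35); write t = 35j + 3. Since 7 ∣ 35, reducing mod 7 gives t ≡ 3 (mod 7); since 5 ∣ 35, reducing mod 5 gives t ≡ 3 (mod 5).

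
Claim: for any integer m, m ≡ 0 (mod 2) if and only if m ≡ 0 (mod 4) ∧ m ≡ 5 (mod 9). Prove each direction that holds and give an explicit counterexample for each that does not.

(⟹) This fails: m = 0 gives 0 ≡ 0 (mod 2) but 0 ≡ 0 (mod 9), so the conjunction on the right does not hold.

(⟸) Conversely, if m ≡ 0 (mod 4) and m ≡ 5 (mod 9), then by the Chinese remainder theorem m ≡ 32 (mod 36). Since 32 ≡ 0 (mod 2) and 2 ∣ 36, we get m ≡ 0 (mod 2).

Only the reverse direction holds.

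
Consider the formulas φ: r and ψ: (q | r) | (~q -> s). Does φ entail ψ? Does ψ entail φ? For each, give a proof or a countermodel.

Forward direction. Assume the antecedent. If r is true, (q | r) | (~q -> s) reduces to true regardless of the other variables. If r is false, the antecedent cannot hold. Either way (q | r) | (~q -> s) holds.

Converse. This fails. Under r = F, s = T, q = F, the left side is false but the right side is true.

Only the forward direction holds.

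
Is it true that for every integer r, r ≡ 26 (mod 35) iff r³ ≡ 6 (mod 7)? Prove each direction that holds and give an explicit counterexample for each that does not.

Not equivalent: only (⇒) holds.

(⇒) Suppose r ≡ 26 (mod 35). Then r³ ≡ 26³ = 17576 (mod 35), and since 7 ∣ 35, also r³ ≡ 6 (mod 7).

(⇐) This fails: take r = 3. Then 3³ = 27 ≡ 6 (mod 7), yet 3 ≡ 3 (mod 35), not 26.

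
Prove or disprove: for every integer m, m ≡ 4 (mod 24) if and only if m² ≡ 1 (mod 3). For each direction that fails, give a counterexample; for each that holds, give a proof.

(⟹) Suppose m ≡ 4 (mod 24). Then m² ≡ 4² = 16 (mod 24), and since 3 ∣ 24, also m² ≡ 1 (mod 3).

(⟸) This fails: take m = 1. Then 1² = 1 ≡ 1 (mod 3), yet 1 ≡ 1 (mod 24), not 4.

(⇒) holds; (⇐) fails.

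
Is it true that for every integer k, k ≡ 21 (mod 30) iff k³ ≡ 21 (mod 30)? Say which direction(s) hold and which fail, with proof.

(←) Suppose k³ ≡ 21 (mod 30). The only residue r in {0, …, 29} with r³ ≡ 21 (mod 30) is r = 21, so k ≡ 21 (mod 30).

(→) Suppose k ≡ 21 (mod 30). Write k = 30j + 21. Then (30j + 21)³ = 27000j³ + 56700j² + 39690j + 9261 = 30(900j³ + 1890j² + 1323j + 308) + 21, so k³ ≡ 21 (mod 30).

The biconditional holds.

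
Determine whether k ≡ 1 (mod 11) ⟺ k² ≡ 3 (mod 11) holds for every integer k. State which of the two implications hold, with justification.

(→) This fails: take k = 1. Then 1 ≡ 1 (mod 11), but 1² = 1 ≡ 1 (mod 11), not 3.

(←) This fails: take k = 5. Then 5² = 25 ≡ 3 (mod 11), yet 5 ≡ 5 (mod 11), not 1.

(⇒) fails and (⇐) fails.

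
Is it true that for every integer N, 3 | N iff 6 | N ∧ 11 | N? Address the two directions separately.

The forward direction fails; the converse holds.

(→) This fails: take N = 3. Certainly 3 ∣ 3, but 6 ∤ 3.

(←) Suppose 6 ∣ N and 11 ∣ N. Any common multiple of 6 and 11 is a multiple of their lcm; here gcd(6, 11) = 1, so lcm(6, 11) = 6·11 = 66, so 66 ∣ N. Since 3 ∣ 66, it follows that 3 ∣ N.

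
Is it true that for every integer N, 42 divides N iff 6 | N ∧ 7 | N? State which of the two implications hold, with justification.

(⇒) If 42 ∣ N, write N = 42q. Since 42 = 7·6, N = 6·(7q), so 6 ∣ N; and since 42 = 6·7, N = 7·(6q), so 7 ∣ N.

(⇐) Suppose 6 ∣ N and 7 ∣ N. Any common multiple of 6 and 7 is a multiple of their lcm; here gcd(6, 7) = 1, so lcm(6, 7) = 6·7 = 42, so 42 ∣ N.

Both directions hold; the statement is true.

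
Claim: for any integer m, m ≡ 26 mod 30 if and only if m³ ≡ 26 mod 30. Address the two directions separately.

Both directions hold.

(⇐) Suppose m³ ≡ 26 (mod 30). The only residue r in {0, …, 29} with r³ ≡ 26 (mod 30) is r = 26, so m ≡ 26 (mod 30).

(⇒) Suppose m ≡ 26 mod 30. Write m = 30j + 26. Then (30j + 26)³ = 27000j³ + 70200j² + 60840j + 17576 = 30(900j³ + 2340j² + 2028j + 585) + 26, so m³ ≡ 26 (mod 30).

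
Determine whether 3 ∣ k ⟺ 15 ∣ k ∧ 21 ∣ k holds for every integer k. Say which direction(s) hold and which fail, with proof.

Converse. Suppose 15 ∣ k and 21 ∣ k. Any common multiple of 15 and 21 is a multiple of their lcm; here lcm(15, 21) = 15·21/gcd(15, 21) = 315/3 = 105, so 105 ∣ k. Since 3 ∣ 105, it follows that 3 ∣ k.

Forward direction. This fails: take k = 3. Certainly 3 ∣ 3, but 15 ∤ 3.

Not equivalent: only (⇐) holds.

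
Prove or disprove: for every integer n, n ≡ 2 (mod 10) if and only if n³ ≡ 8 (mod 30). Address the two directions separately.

Forward direction. This fails: take n = 12. Then 12 ≡ 2 (mod 10), but 12³ = 1728 ≡ 18 (mod 30), not 8.

Converse. The residues r modulo 30 with r³ ≡ 8 (mod 30) are exactly {2}, and each is ≡ 2 (mod 10).

The forward direction fails; the converse holds.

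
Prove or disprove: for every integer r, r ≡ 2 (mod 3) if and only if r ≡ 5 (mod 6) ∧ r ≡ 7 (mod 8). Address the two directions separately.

Not equivalent: only (⇐) holds.

[⇒] This fails: r = 2 gives 2 ≡ 2 (mod 3) but 2 ≡ 2 (mod 6), so the conjunction on the right does not hold.

[⇐] Conversely, if r ≡ 5 (mod 6) and r ≡ 7 (mod 8), then by the Chinese remainder theorem r ≡ 23 (mod 24). Since 23 ≡ 2 (mod 3) and 3 ∣ 24, we get r ≡ 2 (mod 3).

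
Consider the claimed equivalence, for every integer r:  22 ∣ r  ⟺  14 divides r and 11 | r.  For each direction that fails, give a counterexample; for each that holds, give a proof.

The forward direction fails; the converse holds.

(←) Suppose 14 ∣ r and 11 ∣ r. Any common multiple of 14 and 11 is a multiple of their lcm; here gcd(14, 11) = 1, so lcm(14, 11) = 14·11 = 154, so 154 ∣ r. Since 22 ∣ 154, it follows that 22 ∣ r.

(→) This fails: take r = 22. Certainly 22 ∣ 22, but 14 ∤ 22.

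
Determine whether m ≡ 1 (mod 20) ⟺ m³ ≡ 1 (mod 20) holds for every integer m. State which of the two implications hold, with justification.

Equivalent; both directions hold.

Forward direction. Suppose m ≡ 1 (mod 20). Write m = 20j + 1. Then (20j + 1)³ = 8000j³ + 1200j² + 60j + 1 = 20(400j³ + 60j² + 3j) + 1, so m³ ≡ 1 (mod 20).

Converse. Suppose m³ ≡ 1 (mod 20). The only residue r in {0, …, 19} with r³ ≡ 1 (mod 20) is r = 1, so m ≡ 1 (mod 20).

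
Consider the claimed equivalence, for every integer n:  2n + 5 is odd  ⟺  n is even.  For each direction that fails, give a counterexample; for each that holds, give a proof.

(⇐) Suppose n is even. Since 2 is even, 2n is even for every n, so 2n + 5 has the same parity as 5, which is odd. Hence 2n + 5 is odd.

(⇒) This fails: take n = 1. Then 2n + 5 = 7, which is odd, yet n = 1 is odd, not even.

Only the converse holds.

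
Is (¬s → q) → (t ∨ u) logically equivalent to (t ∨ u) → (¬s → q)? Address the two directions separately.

Neither implication holds.

[⇒] This fails. Under q = F, t = T, s = F, u = F, the left side is true but the right side is false.

[⇐] This fails. Under q = T, t = F, s = F, u = F, the left side is false but the right side is true.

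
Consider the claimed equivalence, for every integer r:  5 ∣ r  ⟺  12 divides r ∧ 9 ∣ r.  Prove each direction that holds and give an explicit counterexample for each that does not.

Forward direction. This fails: take r = 5. Certainly 5 ∣ 5, but 12 ∤ 5.

Converse. This fails: take r = 36. Both 12 ∣ 36 and 9 ∣ 36, yet 36 is not a multiple of 5 (since 36 = 7·5 + 1), so 5 ∤ 36.

(⇒) fails and (⇐) fails.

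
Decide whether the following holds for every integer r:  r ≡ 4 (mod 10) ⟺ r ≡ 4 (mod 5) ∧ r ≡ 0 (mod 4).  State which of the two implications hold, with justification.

Forward direction. This fails: r = 14 gives 14 ≡ 4 (mod 10) but 14 ≡ 2 (mod 4), so the conjunction on the right does not hold.

Converse. If r ≡ 4 (mod 5) and r ≡ 0 (mod 4), then by the Chinese remainder theorem r ≡ 4 (mod 20). Since 4 ≡ 4 (mod 10) and 10 ∣ 20, we get r ≡ 4 (mod 10).

Only the reverse direction holds.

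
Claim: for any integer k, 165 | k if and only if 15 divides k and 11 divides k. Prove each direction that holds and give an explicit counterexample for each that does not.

Both directions hold.

Converse. Suppose 15 ∣ k and 11 ∣ k. Any common multiple of 15 and 11 is a multiple of their lcm; here gcd(15, 11) = 1, so lcm(15, 11) = 15·11 = 165, so 165 ∣ k.

Forward direction. If 165 ∣ k, write k = 165q. Since 165 = 11·15, k = 15·(11q), so 15 ∣ k; and since 165 = 15·11, k = 11·(15q), so 11 ∣ k.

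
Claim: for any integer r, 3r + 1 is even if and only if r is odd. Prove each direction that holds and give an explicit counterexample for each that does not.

Both directions hold.

(⟹) Suppose 3r + 1 is even. Since 3 is odd, 3r and r have the same parity, so 3r + 1 ≡ r + 1 (mod 2). As 1 is odd, 3r + 1 is even exactly when r is odd. Thus r is odd.

(⟸) Conversely, suppose r is odd; write r = 2j + 1. Then 3r + 1 = 3·(2j + 1) + 1 = 2·3j + 4, which is even.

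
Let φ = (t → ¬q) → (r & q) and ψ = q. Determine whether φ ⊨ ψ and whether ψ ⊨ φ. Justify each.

Only the forward direction holds.

(⇒) Assume the antecedent. If t is true, the antecedent forces (t = T, r = F, q = T) or (t = T, r = T, q = T), and q holds there. If t is false, the antecedent forces (t = F, r = T, q = T), and q holds there. Either way q holds.

(⇐) This fails. Under t = F, r = F, q = T, the left side is false but the right side is true.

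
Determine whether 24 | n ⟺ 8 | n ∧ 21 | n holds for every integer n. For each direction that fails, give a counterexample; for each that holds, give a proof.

(⟹) This fails: take n = 24. Certainly 24 ∣ 24, but 21 ∤ 24.

(⟸) Suppose 8 ∣ n and 21 ∣ n. Any common multiple of 8 and 21 is a multiple of their lcm; here gcd(8, 21) = 1, so lcm(8, 21) = 8·21 = 168, so 168 ∣ n. Since 24 ∣ 168, it follows that 24 ∣ n.

Not equivalent: only (⇐) holds.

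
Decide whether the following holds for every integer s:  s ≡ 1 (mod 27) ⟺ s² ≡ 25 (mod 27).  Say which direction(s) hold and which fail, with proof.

(⇒) fails and (⇐) fails.

(⟹) This fails: take s = 1. Then 1 ≡ 1 (mod 27), but 1² = 1 ≡ 1 (mod 27), not 25.

(⟸) This fails: take s = 5. Then 5² = 25 ≡ 25 (mod 27), yet 5 ≡ 5 (mod 27), not 1.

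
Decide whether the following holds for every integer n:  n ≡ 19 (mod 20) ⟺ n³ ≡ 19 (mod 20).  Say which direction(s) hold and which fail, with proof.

(→) Suppose n ≡ 19 (mod 20). Write n = 20j + 19. Then (20j + 19)³ = 8000j³ + 22800j² + 21660j + 6859 = 20(400j³ + 1140j² + 1083j + 342) + 19, so n³ ≡ 19 (mod 20).

(←) Conversely, suppose n³ ≡ 19 (mod 20). The only residue r in {0, …, 19} with r³ ≡ 19 (mod 20) is r = 19, so n ≡ 19 (mod 20).

The biconditional holds.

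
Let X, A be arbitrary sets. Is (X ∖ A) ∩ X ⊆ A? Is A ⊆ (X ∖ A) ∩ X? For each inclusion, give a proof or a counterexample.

Forward inclusion. This inclusion fails. Take X = {1}, A = ∅; then 1 ∈ (X ∖ A) ∩ X but 1 ∉ A.

Reverse inclusion. This inclusion fails. Take X = ∅, A = {1}; then 1 ∈ A but 1 ∉ (X ∖ A) ∩ X.

(⊆) fails and (⊇) fails.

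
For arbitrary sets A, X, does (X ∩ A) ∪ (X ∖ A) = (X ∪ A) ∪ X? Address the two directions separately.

The sets are not equal: only the forward inclusion holds.

Reverse inclusion. This inclusion fails. Take A = {1}, X = ∅; then 1 ∈ (X ∪ A) ∪ X but 1 ∉ (X ∩ A) ∪ (X ∖ A).

Forward inclusion. Let x ∈ (X ∩ A) ∪ (X ∖ A). Then either x ∈ X and x ∉ A; or x ∈ A ∩ X. In each case x ∈ (X ∪ A) ∪ X, so (X ∩ A) ∪ (X ∖ A) ⊆ (X ∪ A) ∪ X.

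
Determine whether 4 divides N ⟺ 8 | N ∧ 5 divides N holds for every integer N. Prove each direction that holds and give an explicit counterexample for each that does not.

(←) Suppose 8 ∣ N and 5 ∣ N. Any common multiple of 8 and 5 is a multiple of their lcm; here gcd(8, 5) = 1, so lcm(8, 5) = 8·5 = 40, so 40 ∣ N. Since 4 ∣ 40, it follows that 4 ∣ N.

(→) This fails: take N = 4. Certainly 4 ∣ 4, but 8 ∤ 4.

The forward direction fails; the converse holds.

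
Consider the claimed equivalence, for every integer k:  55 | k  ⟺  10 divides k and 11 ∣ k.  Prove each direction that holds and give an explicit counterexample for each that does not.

(→) This fails: take k = 55. Certainly 55 ∣ 55, but 10 ∤ 55.

(←) Suppose 10 ∣ k and 11 ∣ k. Any common multiple of 10 and 11 is a multiple of their lcm; here gcd(10, 11) = 1, so lcm(10, 11) = 10·11 = 110, so 110 ∣ k. Since 55 ∣ 110, it follows that 55 ∣ k.

Only the converse holds.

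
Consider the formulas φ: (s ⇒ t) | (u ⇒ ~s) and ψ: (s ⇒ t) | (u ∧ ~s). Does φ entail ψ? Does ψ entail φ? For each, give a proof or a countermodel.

(⇒) fails; (⇐) holds.

(→) This fails. Under s = T, u = F, t = F, the left side is true but the right side is false.

(←) Assume the antecedent. If s is true, the antecedent forces (s = T, u = F, t = T) or (s = T, u = T, t = T), and (s ⇒ t) | (u ⇒ ~s) holds there. If s is false, (s ⇒ t) | (u ⇒ ~s) reduces to true regardless of the other variables. Either way (s ⇒ t) | (u ⇒ ~s) holds.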